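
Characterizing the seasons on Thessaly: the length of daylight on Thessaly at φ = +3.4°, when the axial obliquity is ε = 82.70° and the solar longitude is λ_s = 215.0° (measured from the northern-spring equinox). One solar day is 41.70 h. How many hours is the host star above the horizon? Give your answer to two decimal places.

20.30 h

Solar declination: sin δ = sin ε · sin λ_s = sin 82.70° × sin 215.0° = -0.56893, so δ = -34.675°.
cos H₀ = −tan φ · tan δ = −tan(+3.4°) × tan(-34.675°) = 0.0411, so H₀ = 1.5297 rad = 87.64°.
Daylight = 2H₀/(2π) × 41.70 h = (1.5297/π) × 41.70 = 20.30 h.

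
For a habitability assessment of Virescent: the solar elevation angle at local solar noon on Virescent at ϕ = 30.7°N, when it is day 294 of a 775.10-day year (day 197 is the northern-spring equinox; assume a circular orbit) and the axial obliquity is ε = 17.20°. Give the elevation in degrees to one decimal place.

Solar longitude: L_s = 360° × (294 − 197)/775.10 = 45.052°.
sin δ = sin 17.20° × sin 45.052° = 0.20929, so δ = +12.081°.
At local noon the hour angle is zero, so the zenith angle equals |ϕ − δ| = |+30.7° − (+12.081°)| = 18.619°.
Elevation = 90° − 18.619° = 71.4°.

71.4°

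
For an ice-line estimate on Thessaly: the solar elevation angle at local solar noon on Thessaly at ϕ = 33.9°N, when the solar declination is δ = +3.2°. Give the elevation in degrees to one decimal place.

At local noon the hour angle is zero, so the zenith angle equals |ϕ − δ| = |+33.9° − (+3.200°)| = 30.700°.
Elevation = 90° − 30.700° = 59.3°.

59.3°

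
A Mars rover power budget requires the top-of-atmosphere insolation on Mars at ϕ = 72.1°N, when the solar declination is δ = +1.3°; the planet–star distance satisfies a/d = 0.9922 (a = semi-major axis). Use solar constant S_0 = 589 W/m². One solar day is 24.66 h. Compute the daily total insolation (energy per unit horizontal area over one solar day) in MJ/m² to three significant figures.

5.60 MJ/m²

cos h₀ = −tan(+72.1°) tan(+1.300°) = -0.0703, h₀ = 1.6411 rad.
Bracket: h₀ sin ϕ sin δ + cos ϕ cos δ sin h₀ = 1.6411×0.95159×0.02269 + 0.30736×0.99974×0.99753 = 0.035434 + 0.306521 = 0.341955.
Inverse-square distance factor (a/d)² = 0.9922² = 0.984461.
Q̄ = (S_0/π) × 0.984461 × [bracket] = (589/π) × 0.984461 × 0.341955 = 63.115 W/m².
Daily total = Q̄ × 24.66 h × 3600 s/h = 63.115 × 24.66 × 3600 / 10⁶ = 5.603 MJ/m².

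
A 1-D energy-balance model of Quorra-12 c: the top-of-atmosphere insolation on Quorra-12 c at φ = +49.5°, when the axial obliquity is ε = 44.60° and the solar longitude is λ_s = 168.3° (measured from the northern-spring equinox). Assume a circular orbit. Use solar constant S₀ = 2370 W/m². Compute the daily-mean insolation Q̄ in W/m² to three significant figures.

Q̄ ≈ 620 W/m²

Solar declination: sin δ = sin ε · sin λ_s = sin 44.60° × sin 168.3° = 0.14239, so δ = +8.186°.
cos H₀ = −tan(+49.5°) tan(+8.186°) = -0.1684, H₀ = 1.7400 rad.
Bracket: H₀ sin φ sin δ + cos φ cos δ sin H₀ = 1.7400×0.76041×0.14239 + 0.64945×0.98981×0.98571 = 0.188398 + 0.633646 = 0.822044.
Q̄ = (S₀/π) × [bracket] = (2370/π) × 0.822044 = 620.1 W/m².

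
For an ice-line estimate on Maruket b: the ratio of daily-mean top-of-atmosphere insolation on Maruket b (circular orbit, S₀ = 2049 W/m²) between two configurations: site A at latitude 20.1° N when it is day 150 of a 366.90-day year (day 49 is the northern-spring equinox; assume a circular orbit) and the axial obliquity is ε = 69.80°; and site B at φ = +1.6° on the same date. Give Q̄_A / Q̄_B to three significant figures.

Q̄_A / Q̄_B ≈ 2.42

— Configuration A (φ=+20.1°):
Solar longitude: λ_s = 360° × (150 − 49)/366.90 = 99.101°.
sin δ = sin 69.80° × sin 99.101° = 0.92668, so δ = +67.923°.
cos H₀ = −tan(+20.1°) tan(+67.923°) = -0.9023, H₀ = 2.6958 rad.
Bracket: H₀ sin φ sin δ + cos φ cos δ sin H₀ = 2.6958×0.34366×0.92668 + 0.93909×0.37585×0.43119 = 0.858512 + 0.152192 = 1.010704.
Q̄ = (S₀/π) × [bracket] = (2049/π) × 1.010704 = 659.20 W/m².
— Configuration B (φ=+1.6°):
cos H₀ = −tan(+1.6°) tan(+67.923°) = -0.0689, H₀ = 1.6397 rad.
Bracket: H₀ sin φ sin δ + cos φ cos δ sin H₀ = 1.6397×0.02792×0.92668 + 0.99961×0.37585×0.99763 = 0.042424 + 0.374813 = 0.417237.
Q̄ = (S₀/π) × [bracket] = (2049/π) × 0.417237 = 272.13 W/m².
Ratio Q̄_A / Q̄_B = 659.20 / 272.13 = 2.422.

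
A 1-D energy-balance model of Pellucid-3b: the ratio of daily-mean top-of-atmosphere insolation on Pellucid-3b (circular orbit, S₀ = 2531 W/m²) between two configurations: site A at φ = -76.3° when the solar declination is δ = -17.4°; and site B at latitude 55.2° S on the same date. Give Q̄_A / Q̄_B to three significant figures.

Q̄_A / Q̄_B ≈ 0.925

— Configuration A (φ=-76.3°):
cos H₀ = −tan(-76.3°) tan(-17.400°) = -1.2855 ≤ −1 ⇒ polar day, H₀ = π.
Bracket: H₀ sin φ sin δ + cos φ cos δ sin H₀ = 3.1416×-0.97155×-0.29904 + 0.23684×0.95424×0.00000 = 0.912736 + 0.000000 = 0.912736.
Q̄ = (S₀/π) × [bracket] = (2531/π) × 0.912736 = 735.34 W/m².
— Configuration B (φ=-55.2°):
cos H₀ = −tan(-55.2°) tan(-17.400°) = -0.4509, H₀ = 2.0386 rad.
Bracket: H₀ sin φ sin δ + cos φ cos δ sin H₀ = 2.0386×-0.82115×-0.29904 + 0.57071×0.95424×0.89258 = 0.500592 + 0.486094 = 0.986686.
Q̄ = (S₀/π) × [bracket] = (2531/π) × 0.986686 = 794.92 W/m².
Ratio Q̄_A / Q̄_B = 735.34 / 794.92 = 0.9250.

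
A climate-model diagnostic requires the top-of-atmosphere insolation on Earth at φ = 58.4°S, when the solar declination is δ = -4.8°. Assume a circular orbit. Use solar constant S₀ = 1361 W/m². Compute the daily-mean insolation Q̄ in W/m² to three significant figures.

Q̄ ≈ 277 W/m²

cos H₀ = −tan(-58.4°) tan(-4.800°) = -0.1365, H₀ = 1.7077 rad.
Bracket: H₀ sin φ sin δ + cos φ cos δ sin H₀ = 1.7077×-0.85173×-0.08368 + 0.52399×0.99649×0.99064 = 0.121713 + 0.517263 = 0.638976.
Q̄ = (S₀/π) × [bracket] = (1361/π) × 0.638976 = 276.8 W/m².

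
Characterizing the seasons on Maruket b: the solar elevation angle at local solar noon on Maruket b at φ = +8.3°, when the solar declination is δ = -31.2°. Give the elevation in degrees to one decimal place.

50.5°

At local noon the hour angle is zero, so the zenith angle equals |φ − δ| = |+8.3° − (-31.200°)| = 39.500°.
Elevation = 90° − 39.500° = 50.5°.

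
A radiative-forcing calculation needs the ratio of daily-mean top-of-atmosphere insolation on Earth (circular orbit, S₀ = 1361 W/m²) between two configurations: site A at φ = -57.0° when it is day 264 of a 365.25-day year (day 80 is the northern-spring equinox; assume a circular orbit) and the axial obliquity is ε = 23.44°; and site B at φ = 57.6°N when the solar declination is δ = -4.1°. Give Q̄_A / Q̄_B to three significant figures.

Q̄_A / Q̄_B ≈ 1.26

— Configuration A (φ=-57.0°):
Solar longitude: λ_s = 360° × (264 − 80)/365.25 = 181.355°.
sin δ = sin 23.44° × sin 181.355° = -0.00941, so δ = -0.539°.
cos H₀ = −tan(-57.0°) tan(-0.539°) = -0.0145, H₀ = 1.5853 rad.
Bracket: H₀ sin φ sin δ + cos φ cos δ sin H₀ = 1.5853×-0.83867×-0.00941 + 0.54464×0.99996×0.99990 = 0.012511 + 0.544564 = 0.557075.
Q̄ = (S₀/π) × [bracket] = (1361/π) × 0.557075 = 241.34 W/m².
— Configuration B (φ=+57.6°):
cos H₀ = −tan(+57.6°) tan(-4.100°) = 0.1130, H₀ = 1.4576 rad.
Bracket: H₀ sin φ sin δ + cos φ cos δ sin H₀ = 1.4576×0.84433×-0.07150 + 0.53583×0.99744×0.99360 = -0.087995 + 0.531038 = 0.443043.
Q̄ = (S₀/π) × [bracket] = (1361/π) × 0.443043 = 191.93 W/m².
Ratio Q̄_A / Q̄_B = 241.34 / 191.93 = 1.257.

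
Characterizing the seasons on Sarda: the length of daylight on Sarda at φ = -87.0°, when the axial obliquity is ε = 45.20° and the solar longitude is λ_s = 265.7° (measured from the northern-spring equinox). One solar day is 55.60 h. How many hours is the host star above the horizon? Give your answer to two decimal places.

55.60 h

Solar declination: sin δ = sin ε · sin λ_s = sin 45.20° × sin 265.7° = -0.70757, so δ = -45.038°.
Sunrise equation: cos H₀ = −tan φ · tan δ = -19.1063 ≤ −1, so the host star never sets (polar day) and H₀ = π.
Daylight = 2H₀/(2π) × 55.60 h = (3.1416/π) × 55.60 = 55.60 h.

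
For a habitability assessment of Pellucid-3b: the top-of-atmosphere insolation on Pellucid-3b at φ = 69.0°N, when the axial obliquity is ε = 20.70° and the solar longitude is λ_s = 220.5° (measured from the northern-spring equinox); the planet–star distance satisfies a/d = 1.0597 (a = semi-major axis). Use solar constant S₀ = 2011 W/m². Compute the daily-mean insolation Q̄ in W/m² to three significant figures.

Solar declination: sin δ = sin ε · sin λ_s = sin 20.70° × sin 220.5° = -0.22956, so δ = -13.271°.
cos H₀ = −tan(+69.0°) tan(-13.271°) = 0.6144, H₀ = 0.9091 rad.
Bracket: H₀ sin φ sin δ + cos φ cos δ sin H₀ = 0.9091×0.93358×-0.22956 + 0.35837×0.97329×0.78896 = -0.194832 + 0.275188 = 0.080356.
Inverse-square distance factor (a/d)² = 1.0597² = 1.122964.
Q̄ = (S₀/π) × 1.122964 × [bracket] = (2011/π) × 1.122964 × 0.080356 = 57.76 W/m².

Q̄ ≈ 57.8 W/m²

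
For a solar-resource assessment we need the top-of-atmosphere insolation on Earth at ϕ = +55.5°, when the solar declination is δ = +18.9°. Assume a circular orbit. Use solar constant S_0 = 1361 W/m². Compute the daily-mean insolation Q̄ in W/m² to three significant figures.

cos h₀ = −tan(+55.5°) tan(+18.900°) = -0.4982, h₀ = 2.0923 rad.
Bracket: h₀ sin ϕ sin δ + cos ϕ cos δ sin h₀ = 2.0923×0.82413×0.32392 + 0.56641×0.94609×0.86708 = 0.558544 + 0.464646 = 1.023190.
Q̄ = (S_0/π) × [bracket] = (1361/π) × 1.023190 = 443.3 W/m².

Q̄ ≈ 443 W/m²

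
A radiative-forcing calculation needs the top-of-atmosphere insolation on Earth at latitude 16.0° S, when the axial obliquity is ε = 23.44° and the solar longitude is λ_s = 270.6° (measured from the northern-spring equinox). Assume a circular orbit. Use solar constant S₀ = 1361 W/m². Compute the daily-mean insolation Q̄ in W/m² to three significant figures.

Solar declination: sin δ = sin ε · sin λ_s = sin 23.44° × sin 270.6° = -0.39777, so δ = -23.439°.
cos H₀ = −tan(-16.0°) tan(-23.439°) = -0.1243, H₀ = 1.6954 rad.
Bracket: H₀ sin φ sin δ + cos φ cos δ sin H₀ = 1.6954×-0.27564×-0.39777 + 0.96126×0.91749×0.99224 = 0.185886 + 0.875103 = 1.060989.
Q̄ = (S₀/π) × [bracket] = (1361/π) × 1.060989 = 459.6 W/m².

Q̄ ≈ 460 W/m²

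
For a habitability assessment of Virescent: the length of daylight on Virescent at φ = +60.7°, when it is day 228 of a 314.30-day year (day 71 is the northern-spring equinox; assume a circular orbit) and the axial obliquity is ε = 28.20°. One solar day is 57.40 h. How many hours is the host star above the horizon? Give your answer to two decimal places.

Solar longitude: λ_s = 360° × (228 − 71)/314.30 = 179.828°.
sin δ = sin 28.20° × sin 179.828° = 0.00142, so δ = +0.081°.
cos H₀ = −tan φ · tan δ = −tan(+60.7°) × tan(+0.081°) = -0.0025, so H₀ = 1.5733 rad = 90.14°.
Daylight = 2H₀/(2π) × 57.40 h = (1.5733/π) × 57.40 = 28.75 h.

28.75 h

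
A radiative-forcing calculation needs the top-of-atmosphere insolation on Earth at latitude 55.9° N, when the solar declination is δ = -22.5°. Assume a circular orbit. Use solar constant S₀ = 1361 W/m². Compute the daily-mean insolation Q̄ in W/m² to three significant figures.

Q̄ ≈ 52.2 W/m²

cos H₀ = −tan(+55.9°) tan(-22.500°) = 0.6118, H₀ = 0.9125 rad.
Bracket: H₀ sin φ sin δ + cos φ cos δ sin H₀ = 0.9125×0.82806×-0.38268 + 0.56064×0.92388×0.79102 = -0.289155 + 0.409720 = 0.120565.
Q̄ = (S₀/π) × [bracket] = (1361/π) × 0.120565 = 52.23 W/m².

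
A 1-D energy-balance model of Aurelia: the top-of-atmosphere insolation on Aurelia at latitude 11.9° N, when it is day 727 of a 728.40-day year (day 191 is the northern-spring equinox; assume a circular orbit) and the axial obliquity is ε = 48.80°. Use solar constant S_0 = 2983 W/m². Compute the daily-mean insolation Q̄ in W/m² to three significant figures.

Solar longitude: L_s = 360° × (727 − 191)/728.40 = 264.909°.
sin δ = sin 48.80° × sin 264.909° = -0.74945, so δ = -48.543°.
cos h₀ = −tan(+11.9°) tan(-48.543°) = 0.2385, h₀ = 1.3299 rad.
Bracket: h₀ sin ϕ sin δ + cos ϕ cos δ sin h₀ = 1.3299×0.20620×-0.74945 + 0.97851×0.66206×0.97113 = -0.205518 + 0.629129 = 0.423611.
Q̄ = (S_0/π) × [bracket] = (2983/π) × 0.423611 = 402.2 W/m².

Q̄ ≈ 402 W/m²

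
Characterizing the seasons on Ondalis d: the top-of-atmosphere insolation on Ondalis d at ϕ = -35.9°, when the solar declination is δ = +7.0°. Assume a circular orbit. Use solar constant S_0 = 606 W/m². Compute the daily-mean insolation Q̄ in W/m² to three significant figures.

cos h₀ = −tan(-35.9°) tan(+7.000°) = 0.0889, h₀ = 1.4818 rad.
Bracket: h₀ sin ϕ sin δ + cos ϕ cos δ sin h₀ = 1.4818×-0.58637×0.12187 + 0.81004×0.99255×0.99604 = -0.105891 + 0.800821 = 0.694930.
Q̄ = (S_0/π) × [bracket] = (606/π) × 0.694930 = 134.0 W/m².

Q̄ ≈ 134 W/m²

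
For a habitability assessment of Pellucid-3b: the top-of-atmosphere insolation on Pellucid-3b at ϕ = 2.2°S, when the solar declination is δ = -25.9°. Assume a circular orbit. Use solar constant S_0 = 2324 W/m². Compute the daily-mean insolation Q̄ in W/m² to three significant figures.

cos h₀ = −tan(-2.2°) tan(-25.900°) = -0.0187, h₀ = 1.5895 rad.
Bracket: h₀ sin ϕ sin δ + cos ϕ cos δ sin h₀ = 1.5895×-0.03839×-0.43680 + 0.99926×0.89956×0.99983 = 0.026654 + 0.898742 = 0.925396.
Q̄ = (S_0/π) × [bracket] = (2324/π) × 0.925396 = 684.6 W/m².

Q̄ ≈ 685 W/m²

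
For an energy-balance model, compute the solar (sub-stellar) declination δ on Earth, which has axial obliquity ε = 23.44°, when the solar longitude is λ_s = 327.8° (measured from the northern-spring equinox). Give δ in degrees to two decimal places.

δ = -12.24°

sin δ = sin ε · sin λ_s = sin 23.44° × sin 327.8° = -0.211972.
δ = arcsin(-0.211972) = -12.24°.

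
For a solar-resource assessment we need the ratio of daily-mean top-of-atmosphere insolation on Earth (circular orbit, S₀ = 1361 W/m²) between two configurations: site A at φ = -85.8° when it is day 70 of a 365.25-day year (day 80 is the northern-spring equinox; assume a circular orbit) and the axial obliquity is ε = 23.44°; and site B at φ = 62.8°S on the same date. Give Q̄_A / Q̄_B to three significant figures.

— Configuration A (φ=-85.8°):
Solar longitude: λ_s = 360° × (70 − 80)/365.25 = -9.856°, i.e. -9.856° + 360° = 350.144°.
sin δ = sin 23.44° × sin 350.144° = -0.06809, so δ = -3.904°.
cos H₀ = −tan(-85.8°) tan(-3.904°) = -0.9294, H₀ = 2.7636 rad.
Bracket: H₀ sin φ sin δ + cos φ cos δ sin H₀ = 2.7636×-0.99731×-0.06809 + 0.07324×0.99768×0.36908 = 0.187667 + 0.026969 = 0.214636.
Q̄ = (S₀/π) × [bracket] = (1361/π) × 0.214636 = 92.985 W/m².
— Configuration B (φ=-62.8°):
cos H₀ = −tan(-62.8°) tan(-3.904°) = -0.1328, H₀ = 1.7040 rad.
Bracket: H₀ sin φ sin δ + cos φ cos δ sin H₀ = 1.7040×-0.88942×-0.06809 + 0.45710×0.99768×0.99114 = 0.103195 + 0.451999 = 0.555194.
Q̄ = (S₀/π) × [bracket] = (1361/π) × 0.555194 = 240.52 W/m².
Ratio Q̄_A / Q̄_B = 92.985 / 240.52 = 0.3866.

Q̄_A / Q̄_B ≈ 0.387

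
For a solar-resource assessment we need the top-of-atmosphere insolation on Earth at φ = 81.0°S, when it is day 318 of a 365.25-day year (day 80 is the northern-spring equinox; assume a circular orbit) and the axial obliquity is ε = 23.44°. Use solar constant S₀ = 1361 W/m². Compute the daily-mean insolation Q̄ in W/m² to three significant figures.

Q̄ ≈ 436 W/m²

Solar longitude: λ_s = 360° × (318 − 80)/365.25 = 234.579°.
sin δ = sin 23.44° × sin 234.579° = -0.32416, so δ = -18.915°.
cos H₀ = −tan(-81.0°) tan(-18.915°) = -2.1635 ≤ −1 ⇒ polar day, H₀ = π.
Bracket: H₀ sin φ sin δ + cos φ cos δ sin H₀ = 3.1416×-0.98769×-0.32416 + 0.15643×0.94600×0.00000 = 1.005845 + 0.000000 = 1.005845.
Q̄ = (S₀/π) × [bracket] = (1361/π) × 1.005845 = 435.8 W/m².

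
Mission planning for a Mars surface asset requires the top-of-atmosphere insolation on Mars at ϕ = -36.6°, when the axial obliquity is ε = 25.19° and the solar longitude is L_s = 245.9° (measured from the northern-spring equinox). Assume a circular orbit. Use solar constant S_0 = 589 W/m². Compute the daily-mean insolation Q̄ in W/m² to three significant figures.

Solar declination: sin δ = sin ε · sin L_s = sin 25.19° × sin 245.9° = -0.38852, so δ = -22.863°.
cos h₀ = −tan(-36.6°) tan(-22.863°) = -0.3131, h₀ = 1.8893 rad.
Bracket: h₀ sin ϕ sin δ + cos ϕ cos δ sin h₀ = 1.8893×-0.59622×-0.38852 + 0.80282×0.92144×0.94971 = 0.437644 + 0.702548 = 1.140192.
Q̄ = (S_0/π) × [bracket] = (589/π) × 1.140192 = 213.8 W/m².

Q̄ ≈ 214 W/m²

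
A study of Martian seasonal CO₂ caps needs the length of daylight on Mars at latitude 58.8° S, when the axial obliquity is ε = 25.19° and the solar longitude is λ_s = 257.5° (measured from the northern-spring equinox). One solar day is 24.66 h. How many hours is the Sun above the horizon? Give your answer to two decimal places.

19.04 h

Solar declination: sin δ = sin ε · sin λ_s = sin 25.19° × sin 257.5° = -0.41553, so δ = -24.553°.
cos H₀ = −tan φ · tan δ = −tan(-58.8°) × tan(-24.553°) = -0.7543, so H₀ = 2.4254 rad = 138.97°.
Daylight = 2H₀/(2π) × 24.66 h = (2.4254/π) × 24.66 = 19.04 h.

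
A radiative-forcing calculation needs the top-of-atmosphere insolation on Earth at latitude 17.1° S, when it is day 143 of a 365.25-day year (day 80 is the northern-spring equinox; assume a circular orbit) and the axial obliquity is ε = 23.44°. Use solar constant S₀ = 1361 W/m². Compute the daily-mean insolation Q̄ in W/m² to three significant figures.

Q̄ ≈ 320 W/m²

Solar longitude: λ_s = 360° × (143 − 80)/365.25 = 62.094°.
sin δ = sin 23.44° × sin 62.094° = 0.35153, so δ = +20.581°.
cos H₀ = −tan(-17.1°) tan(+20.581°) = 0.1155, H₀ = 1.4550 rad.
Bracket: H₀ sin φ sin δ + cos φ cos δ sin H₀ = 1.4550×-0.29404×0.35153 + 0.95579×0.93618×0.99331 = -0.150394 + 0.888805 = 0.738411.
Q̄ = (S₀/π) × [bracket] = (1361/π) × 0.738411 = 319.9 W/m².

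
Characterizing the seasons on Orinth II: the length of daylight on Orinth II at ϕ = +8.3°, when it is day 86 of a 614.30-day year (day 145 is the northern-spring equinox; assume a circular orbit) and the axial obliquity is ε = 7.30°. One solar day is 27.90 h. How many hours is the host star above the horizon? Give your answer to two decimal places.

Solar longitude: L_s = 360° × (86 − 145)/614.30 = -34.576°, i.e. -34.576° + 360° = 325.424°.
sin δ = sin 7.30° × sin 325.424° = -0.07211, so δ = -4.135°.
cos h₀ = −tan ϕ · tan δ = −tan(+8.3°) × tan(-4.135°) = 0.0105, so h₀ = 1.5602 rad = 89.40°.
Daylight = 2h₀/(2π) × 27.90 h = (1.5602/π) × 27.90 = 13.86 h.

13.86 h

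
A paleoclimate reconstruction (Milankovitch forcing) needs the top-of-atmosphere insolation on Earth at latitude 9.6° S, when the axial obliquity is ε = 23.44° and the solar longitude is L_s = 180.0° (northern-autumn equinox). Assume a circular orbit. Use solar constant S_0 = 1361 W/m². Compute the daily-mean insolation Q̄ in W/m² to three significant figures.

Q̄ ≈ 427 W/m²

Solar declination: sin δ = sin ε · sin L_s = sin 23.44° × sin 180.0° = 0.00000, so δ = +0.000°.
cos h₀ = −tan(-9.6°) tan(+0.000°) = 0.0000, h₀ = 1.5708 rad.
Bracket: h₀ sin ϕ sin δ + cos ϕ cos δ sin h₀ = 1.5708×-0.16677×0.00000 + 0.98600×1.00000×1.00000 = -0.000000 + 0.986000 = 0.986000.
Q̄ = (S_0/π) × [bracket] = (1361/π) × 0.986000 = 427.2 W/m².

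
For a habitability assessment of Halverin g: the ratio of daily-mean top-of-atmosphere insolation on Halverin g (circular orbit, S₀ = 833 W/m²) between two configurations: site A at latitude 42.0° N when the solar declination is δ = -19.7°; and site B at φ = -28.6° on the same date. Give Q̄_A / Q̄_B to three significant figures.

— Configuration A (φ=+42.0°):
cos H₀ = −tan(+42.0°) tan(-19.700°) = 0.3224, H₀ = 1.2425 rad.
Bracket: H₀ sin φ sin δ + cos φ cos δ sin H₀ = 1.2425×0.66913×-0.33710 + 0.74314×0.94147×0.94661 = -0.280263 + 0.662290 = 0.382027.
Q̄ = (S₀/π) × [bracket] = (833/π) × 0.382027 = 101.30 W/m².
— Configuration B (φ=-28.6°):
cos H₀ = −tan(-28.6°) tan(-19.700°) = -0.1952, H₀ = 1.7673 rad.
Bracket: H₀ sin φ sin δ + cos φ cos δ sin H₀ = 1.7673×-0.47869×-0.33710 + 0.87798×0.94147×0.98076 = 0.285183 + 0.810688 = 1.095871.
Q̄ = (S₀/π) × [bracket] = (833/π) × 1.095871 = 290.57 W/m².
Ratio Q̄_A / Q̄_B = 101.30 / 290.57 = 0.3486.

Q̄_A / Q̄_B ≈ 0.349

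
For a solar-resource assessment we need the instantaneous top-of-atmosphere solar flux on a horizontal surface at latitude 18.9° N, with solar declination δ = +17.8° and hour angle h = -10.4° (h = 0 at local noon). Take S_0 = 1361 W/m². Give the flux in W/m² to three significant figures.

cos θ_z = sin ϕ sin δ + cos ϕ cos δ cos h = 0.099020 + 0.885997 = 0.985017.
Flux = S_0 · cos θ_z = 1361 × 0.985017 = 1341 W/m².

1.34e+03 W/m²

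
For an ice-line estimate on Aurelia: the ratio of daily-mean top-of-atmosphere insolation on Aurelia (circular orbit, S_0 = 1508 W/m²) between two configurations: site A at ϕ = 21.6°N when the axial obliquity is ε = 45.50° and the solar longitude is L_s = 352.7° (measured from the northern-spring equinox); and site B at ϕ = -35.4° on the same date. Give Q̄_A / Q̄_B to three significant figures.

— Configuration A (ϕ=+21.6°):
Solar declination: sin δ = sin ε · sin L_s = sin 45.50° × sin 352.7° = -0.09063, so δ = -5.200°.
cos h₀ = −tan(+21.6°) tan(-5.200°) = 0.0360, h₀ = 1.5348 rad.
Bracket: h₀ sin ϕ sin δ + cos ϕ cos δ sin h₀ = 1.5348×0.36812×-0.09063 + 0.92978×0.99588×0.99935 = -0.051205 + 0.925347 = 0.874142.
Q̄ = (S_0/π) × [bracket] = (1508/π) × 0.874142 = 419.60 W/m².
— Configuration B (ϕ=-35.4°):
cos h₀ = −tan(-35.4°) tan(-5.200°) = -0.0647, h₀ = 1.6355 rad.
Bracket: h₀ sin ϕ sin δ + cos ϕ cos δ sin h₀ = 1.6355×-0.57928×-0.09063 + 0.81513×0.99588×0.99791 = 0.085864 + 0.810075 = 0.895939.
Q̄ = (S_0/π) × [bracket] = (1508/π) × 0.895939 = 430.06 W/m².
Ratio Q̄_A / Q̄_B = 419.60 / 430.06 = 0.9757.

Q̄_A / Q̄_B ≈ 0.976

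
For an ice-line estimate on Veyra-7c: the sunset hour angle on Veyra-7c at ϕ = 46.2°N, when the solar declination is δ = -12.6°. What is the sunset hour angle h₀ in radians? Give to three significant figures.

h₀ = 1.34 rad

cos h₀ = −tan ϕ · tan δ = −tan(+46.2°) × tan(-12.600°) = 0.2331, so h₀ = 1.3355 rad = 76.52°.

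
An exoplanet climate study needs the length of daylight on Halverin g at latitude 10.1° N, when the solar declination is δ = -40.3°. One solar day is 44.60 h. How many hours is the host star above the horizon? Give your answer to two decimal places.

cos H₀ = −tan φ · tan δ = −tan(+10.1°) × tan(-40.300°) = 0.1511, so H₀ = 1.4192 rad = 81.31°.
Daylight = 2H₀/(2π) × 44.60 h = (1.4192/π) × 44.60 = 20.15 h.

20.15 h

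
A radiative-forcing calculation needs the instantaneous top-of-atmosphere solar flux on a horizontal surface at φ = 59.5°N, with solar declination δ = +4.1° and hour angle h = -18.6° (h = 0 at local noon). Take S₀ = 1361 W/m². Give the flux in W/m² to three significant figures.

737 W/m²

cos θ_z = sin φ sin δ + cos φ cos δ cos h = 0.061604 + 0.479798 = 0.541402.
Flux = S₀ · cos θ_z = 1361 × 0.541402 = 736.8 W/m².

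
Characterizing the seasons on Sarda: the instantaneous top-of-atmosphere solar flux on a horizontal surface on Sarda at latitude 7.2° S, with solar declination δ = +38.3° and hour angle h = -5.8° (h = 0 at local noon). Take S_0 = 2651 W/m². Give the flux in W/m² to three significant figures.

cos θ_z = sin ϕ sin δ + cos ϕ cos δ cos h = -0.077679 + 0.774602 = 0.696923.
Flux = S_0 · cos θ_z = 2651 × 0.696923 = 1848 W/m².

1.85e+03 W/m²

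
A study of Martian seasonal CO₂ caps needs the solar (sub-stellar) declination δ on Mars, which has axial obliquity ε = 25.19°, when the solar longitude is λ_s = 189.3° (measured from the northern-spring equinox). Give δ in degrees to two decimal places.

δ = -3.94°

sin δ = sin ε · sin λ_s = sin 25.19° × sin 189.3° = -0.068782.
δ = arcsin(-0.068782) = -3.94°.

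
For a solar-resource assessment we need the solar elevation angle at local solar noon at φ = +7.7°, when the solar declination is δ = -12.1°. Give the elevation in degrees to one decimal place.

70.2°

At local noon the hour angle is zero, so the zenith angle equals |φ − δ| = |+7.7° − (-12.100°)| = 19.800°.
Elevation = 90° − 19.800° = 70.2°.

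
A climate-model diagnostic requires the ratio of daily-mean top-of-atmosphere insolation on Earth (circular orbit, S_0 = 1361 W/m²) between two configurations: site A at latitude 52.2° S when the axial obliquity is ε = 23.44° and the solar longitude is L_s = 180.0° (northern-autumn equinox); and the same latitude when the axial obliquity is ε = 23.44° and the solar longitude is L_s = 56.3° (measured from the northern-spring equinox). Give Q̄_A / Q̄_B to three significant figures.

— Configuration A (ϕ=-52.2°):
Solar declination: sin δ = sin ε · sin L_s = sin 23.44° × sin 180.0° = 0.00000, so δ = +0.000°.
cos h₀ = −tan(-52.2°) tan(+0.000°) = 0.0000, h₀ = 1.5708 rad.
Bracket: h₀ sin ϕ sin δ + cos ϕ cos δ sin h₀ = 1.5708×-0.79016×0.00000 + 0.61291×1.00000×1.00000 = -0.000000 + 0.612910 = 0.612910.
Q̄ = (S_0/π) × [bracket] = (1361/π) × 0.612910 = 265.52 W/m².
— Configuration B (ϕ=-52.2°):
Solar declination: sin δ = sin ε · sin L_s = sin 23.44° × sin 56.3° = 0.33094, so δ = +19.326°.
cos h₀ = −tan(-52.2°) tan(+19.326°) = 0.4521, h₀ = 1.1017 rad.
Bracket: h₀ sin ϕ sin δ + cos ϕ cos δ sin h₀ = 1.1017×-0.79016×0.33094 + 0.61291×0.94365×0.89195 = -0.288090 + 0.515879 = 0.227789.
Q̄ = (S_0/π) × [bracket] = (1361/π) × 0.227789 = 98.683 W/m².
Ratio Q̄_A / Q̄_B = 265.52 / 98.683 = 2.691.

Q̄_A / Q̄_B ≈ 2.69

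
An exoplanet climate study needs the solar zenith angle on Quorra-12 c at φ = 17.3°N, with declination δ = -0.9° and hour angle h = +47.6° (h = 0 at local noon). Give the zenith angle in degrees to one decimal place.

θ_z = 50.3°

cos θ_z = sin φ sin δ + cos φ cos δ cos h = -0.004671 + 0.643718 = 0.639047.
θ_z = arccos(0.639047) = 50.3°.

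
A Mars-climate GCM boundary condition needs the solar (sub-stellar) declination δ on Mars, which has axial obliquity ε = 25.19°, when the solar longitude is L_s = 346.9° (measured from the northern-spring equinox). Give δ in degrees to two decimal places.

δ = -5.54°

sin δ = sin ε · sin L_s = sin 25.19° × sin 346.9° = -0.096468.
δ = arcsin(-0.096468) = -5.54°.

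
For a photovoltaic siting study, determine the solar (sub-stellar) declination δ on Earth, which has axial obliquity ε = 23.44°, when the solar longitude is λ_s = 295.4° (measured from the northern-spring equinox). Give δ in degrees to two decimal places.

sin δ = sin ε · sin λ_s = sin 23.44° × sin 295.4° = -0.359336.
δ = arcsin(-0.359336) = -21.06°.

δ = -21.06°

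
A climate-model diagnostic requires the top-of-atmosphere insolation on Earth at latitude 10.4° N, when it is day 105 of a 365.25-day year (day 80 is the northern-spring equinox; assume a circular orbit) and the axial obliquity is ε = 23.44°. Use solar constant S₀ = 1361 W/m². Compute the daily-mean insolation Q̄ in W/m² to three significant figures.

Solar longitude: λ_s = 360° × (105 − 80)/365.25 = 24.641°.
sin δ = sin 23.44° × sin 24.641° = 0.16585, so δ = +9.547°.
cos H₀ = −tan(+10.4°) tan(+9.547°) = -0.0309, H₀ = 1.6017 rad.
Bracket: H₀ sin φ sin δ + cos φ cos δ sin H₀ = 1.6017×0.18052×0.16585 + 0.98357×0.98615×0.99952 = 0.047954 + 0.969482 = 1.017436.
Q̄ = (S₀/π) × [bracket] = (1361/π) × 1.017436 = 440.8 W/m².

Q̄ ≈ 441 W/m²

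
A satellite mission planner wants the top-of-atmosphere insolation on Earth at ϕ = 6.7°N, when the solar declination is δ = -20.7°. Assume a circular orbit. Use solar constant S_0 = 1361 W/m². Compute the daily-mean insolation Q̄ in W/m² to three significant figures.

Q̄ ≈ 375 W/m²

cos h₀ = −tan(+6.7°) tan(-20.700°) = 0.0444, h₀ = 1.5264 rad.
Bracket: h₀ sin ϕ sin δ + cos ϕ cos δ sin h₀ = 1.5264×0.11667×-0.35347 + 0.99317×0.93544×0.99901 = -0.062948 + 0.928131 = 0.865183.
Q̄ = (S_0/π) × [bracket] = (1361/π) × 0.865183 = 374.8 W/m².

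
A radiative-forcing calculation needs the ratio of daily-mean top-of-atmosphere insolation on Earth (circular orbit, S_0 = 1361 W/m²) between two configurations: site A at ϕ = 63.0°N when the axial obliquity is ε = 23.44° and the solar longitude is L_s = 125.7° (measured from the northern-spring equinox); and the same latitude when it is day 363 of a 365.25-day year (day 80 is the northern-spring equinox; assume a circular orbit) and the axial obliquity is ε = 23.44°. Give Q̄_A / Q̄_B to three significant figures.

Q̄_A / Q̄_B ≈ 38.2

— Configuration A (ϕ=+63.0°):
Solar declination: sin δ = sin ε · sin L_s = sin 23.44° × sin 125.7° = 0.32304, so δ = +18.847°.
cos h₀ = −tan(+63.0°) tan(+18.847°) = -0.6699, h₀ = 2.3049 rad.
Bracket: h₀ sin ϕ sin δ + cos ϕ cos δ sin h₀ = 2.3049×0.89101×0.32304 + 0.45399×0.94639×0.74244 = 0.663424 + 0.318991 = 0.982415.
Q̄ = (S_0/π) × [bracket] = (1361/π) × 0.982415 = 425.60 W/m².
— Configuration B (ϕ=+63.0°):
Solar longitude: L_s = 360° × (363 − 80)/365.25 = 278.932°.
sin δ = sin 23.44° × sin 278.932° = -0.39296, so δ = -23.139°.
cos h₀ = −tan(+63.0°) tan(-23.139°) = 0.8387, h₀ = 0.5759 rad.
Bracket: h₀ sin ϕ sin δ + cos ϕ cos δ sin h₀ = 0.5759×0.89101×-0.39296 + 0.45399×0.91955×0.54458 = -0.201641 + 0.227344 = 0.025703.
Q̄ = (S_0/π) × [bracket] = (1361/π) × 0.025703 = 11.135 W/m².
Ratio Q̄_A / Q̄_B = 425.60 / 11.135 = 38.22.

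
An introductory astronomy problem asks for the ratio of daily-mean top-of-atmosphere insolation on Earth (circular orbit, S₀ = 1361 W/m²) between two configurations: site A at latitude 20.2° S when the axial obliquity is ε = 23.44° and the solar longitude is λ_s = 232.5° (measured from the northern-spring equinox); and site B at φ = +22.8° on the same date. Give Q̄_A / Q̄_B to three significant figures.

— Configuration A (φ=-20.2°):
Solar declination: sin δ = sin ε · sin λ_s = sin 23.44° × sin 232.5° = -0.31559, so δ = -18.396°.
cos H₀ = −tan(-20.2°) tan(-18.396°) = -0.1224, H₀ = 1.6935 rad.
Bracket: H₀ sin φ sin δ + cos φ cos δ sin H₀ = 1.6935×-0.34530×-0.31559 + 0.93849×0.94890×0.99248 = 0.184546 + 0.883836 = 1.068382.
Q̄ = (S₀/π) × [bracket] = (1361/π) × 1.068382 = 462.84 W/m².
— Configuration B (φ=+22.8°):
cos H₀ = −tan(+22.8°) tan(-18.396°) = 0.1398, H₀ = 1.4305 rad.
Bracket: H₀ sin φ sin δ + cos φ cos δ sin H₀ = 1.4305×0.38752×-0.31559 + 0.92186×0.94890×0.99018 = -0.174946 + 0.866163 = 0.691217.
Q̄ = (S₀/π) × [bracket] = (1361/π) × 0.691217 = 299.45 W/m².
Ratio Q̄_A / Q̄_B = 462.84 / 299.45 = 1.546.

Q̄_A / Q̄_B ≈ 1.55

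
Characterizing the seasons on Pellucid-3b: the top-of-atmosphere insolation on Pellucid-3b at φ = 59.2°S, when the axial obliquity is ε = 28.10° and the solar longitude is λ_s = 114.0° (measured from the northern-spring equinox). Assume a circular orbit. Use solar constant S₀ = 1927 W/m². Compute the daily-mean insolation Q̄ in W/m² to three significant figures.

Solar declination: sin δ = sin ε · sin λ_s = sin 28.10° × sin 114.0° = 0.43029, so δ = +25.486°.
cos H₀ = −tan(-59.2°) tan(+25.486°) = 0.7996, H₀ = 0.6441 rad.
Bracket: H₀ sin φ sin δ + cos φ cos δ sin H₀ = 0.6441×-0.85896×0.43029 + 0.51204×0.90269×0.60049 = -0.238061 + 0.277555 = 0.039494.
Q̄ = (S₀/π) × [bracket] = (1927/π) × 0.039494 = 24.22 W/m².

Q̄ ≈ 24.2 W/m²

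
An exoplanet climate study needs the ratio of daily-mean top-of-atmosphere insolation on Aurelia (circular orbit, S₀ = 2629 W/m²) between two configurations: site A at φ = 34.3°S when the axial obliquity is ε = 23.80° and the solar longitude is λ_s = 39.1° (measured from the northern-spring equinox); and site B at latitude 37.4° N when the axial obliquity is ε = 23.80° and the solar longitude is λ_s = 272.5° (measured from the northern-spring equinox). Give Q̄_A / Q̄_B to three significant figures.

Q̄_A / Q̄_B ≈ 1.53

— Configuration A (φ=-34.3°):
Solar declination: sin δ = sin ε · sin λ_s = sin 23.80° × sin 39.1° = 0.25451, so δ = +14.744°.
cos H₀ = −tan(-34.3°) tan(+14.744°) = 0.1795, H₀ = 1.3903 rad.
Bracket: H₀ sin φ sin δ + cos φ cos δ sin H₀ = 1.3903×-0.56353×0.25451 + 0.82610×0.96707×0.98375 = -0.199402 + 0.785914 = 0.586512.
Q̄ = (S₀/π) × [bracket] = (2629/π) × 0.586512 = 490.81 W/m².
— Configuration B (φ=+37.4°):
Solar declination: sin δ = sin ε · sin λ_s = sin 23.80° × sin 272.5° = -0.40316, so δ = -23.776°.
cos H₀ = −tan(+37.4°) tan(-23.776°) = 0.3368, H₀ = 1.2273 rad.
Bracket: H₀ sin φ sin δ + cos φ cos δ sin H₀ = 1.2273×0.60738×-0.40316 + 0.79441×0.91513×0.94157 = -0.300531 + 0.684510 = 0.383979.
Q̄ = (S₀/π) × [bracket] = (2629/π) × 0.383979 = 321.33 W/m².
Ratio Q̄_A / Q̄_B = 490.81 / 321.33 = 1.527.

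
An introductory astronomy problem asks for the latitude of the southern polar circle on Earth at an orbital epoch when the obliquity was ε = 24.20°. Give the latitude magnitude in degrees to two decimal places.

The polar circle is the lowest latitude that experiences at least one full rotation of continuous darkness at the northern-summer solstice; it lies at |ϕ| = 90° − ε = 90° − 24.20° = 65.80°.

65.80°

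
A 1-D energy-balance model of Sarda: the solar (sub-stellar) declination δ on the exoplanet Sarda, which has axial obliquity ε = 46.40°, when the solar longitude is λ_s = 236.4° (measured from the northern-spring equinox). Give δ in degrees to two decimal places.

sin δ = sin ε · sin λ_s = sin 46.40° × sin 236.4° = -0.603178.
δ = arcsin(-0.603178) = -37.10°.

δ = -37.10°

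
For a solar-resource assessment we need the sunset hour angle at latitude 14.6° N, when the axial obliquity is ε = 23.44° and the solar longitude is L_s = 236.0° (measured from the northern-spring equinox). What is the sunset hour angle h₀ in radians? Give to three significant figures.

h₀ = 1.48 rad

Solar declination: sin δ = sin ε · sin L_s = sin 23.44° × sin 236.0° = -0.32978, so δ = -19.256°.
cos h₀ = −tan ϕ · tan δ = −tan(+14.6°) × tan(-19.256°) = 0.0910, so h₀ = 1.4797 rad = 84.78°.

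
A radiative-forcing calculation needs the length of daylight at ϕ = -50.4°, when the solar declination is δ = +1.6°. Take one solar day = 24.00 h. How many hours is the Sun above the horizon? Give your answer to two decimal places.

11.74 h

cos h₀ = −tan ϕ · tan δ = −tan(-50.4°) × tan(+1.600°) = 0.0338, so h₀ = 1.5370 rad = 88.07°.
Daylight = 2h₀/(2π) × 24.00 h = (1.5370/π) × 24.00 = 11.74 h.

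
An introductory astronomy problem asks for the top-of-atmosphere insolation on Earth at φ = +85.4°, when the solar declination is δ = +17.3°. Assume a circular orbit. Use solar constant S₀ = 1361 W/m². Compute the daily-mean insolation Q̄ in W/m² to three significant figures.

cos H₀ = −tan(+85.4°) tan(+17.300°) = -3.8711 ≤ −1 ⇒ polar day, H₀ = π.
Bracket: H₀ sin φ sin δ + cos φ cos δ sin H₀ = 3.1416×0.99678×0.29737 + 0.08020×0.95476×0.00000 = 0.931209 + 0.000000 = 0.931209.
Q̄ = (S₀/π) × [bracket] = (1361/π) × 0.931209 = 403.4 W/m².

Q̄ ≈ 403 W/m²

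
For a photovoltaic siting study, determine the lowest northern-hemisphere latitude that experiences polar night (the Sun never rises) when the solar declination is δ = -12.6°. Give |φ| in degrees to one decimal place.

|φ| = 77.4°

Polar night requires cos H₀ = −tan φ tan δ ≥ 1, i.e. tan φ tan δ ≤ −1.
The boundary is |tan φ| · |tan δ| = 1, so |φ| = 90° − |δ| = 90° − 12.6° = 77.4° in the northern hemisphere.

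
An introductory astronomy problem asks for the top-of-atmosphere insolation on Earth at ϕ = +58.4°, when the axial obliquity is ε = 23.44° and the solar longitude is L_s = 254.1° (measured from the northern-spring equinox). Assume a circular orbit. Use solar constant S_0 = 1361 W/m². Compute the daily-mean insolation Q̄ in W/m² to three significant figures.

Q̄ ≈ 37.6 W/m²

Solar declination: sin δ = sin ε · sin L_s = sin 23.44° × sin 254.1° = -0.38257, so δ = -22.493°.
cos h₀ = −tan(+58.4°) tan(-22.493°) = 0.6731, h₀ = 0.8325 rad.
Bracket: h₀ sin ϕ sin δ + cos ϕ cos δ sin h₀ = 0.8325×0.85173×-0.38257 + 0.52399×0.92393×0.73959 = -0.271267 + 0.358058 = 0.086791.
Q̄ = (S_0/π) × [bracket] = (1361/π) × 0.086791 = 37.60 W/m².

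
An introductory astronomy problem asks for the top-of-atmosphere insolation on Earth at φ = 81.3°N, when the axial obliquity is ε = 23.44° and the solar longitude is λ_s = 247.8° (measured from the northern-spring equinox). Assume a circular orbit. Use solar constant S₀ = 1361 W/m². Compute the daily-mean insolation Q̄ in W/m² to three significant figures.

Solar declination: sin δ = sin ε · sin λ_s = sin 23.44° × sin 247.8° = -0.36830, so δ = -21.611°.
cos H₀ = −tan(+81.3°) tan(-21.611°) = 2.5888 ≥ 1 ⇒ polar night, H₀ = 0 and Q̄ = 0.

Q̄ ≈ 0.00 W/m²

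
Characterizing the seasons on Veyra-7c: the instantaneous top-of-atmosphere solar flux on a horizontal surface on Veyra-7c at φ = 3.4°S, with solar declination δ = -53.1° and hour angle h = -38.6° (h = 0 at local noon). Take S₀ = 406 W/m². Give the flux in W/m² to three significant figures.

209 W/m²

cos θ_z = sin φ sin δ + cos φ cos δ cos h = 0.047426 + 0.468415 = 0.515841.
Flux = S₀ · cos θ_z = 406 × 0.515841 = 209.4 W/m².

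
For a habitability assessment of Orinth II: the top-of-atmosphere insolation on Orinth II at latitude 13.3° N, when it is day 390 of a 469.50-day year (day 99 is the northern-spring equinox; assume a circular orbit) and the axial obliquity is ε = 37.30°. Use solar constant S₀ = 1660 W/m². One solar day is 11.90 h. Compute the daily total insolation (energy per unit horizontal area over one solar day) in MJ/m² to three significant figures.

16.8 MJ/m²

Solar longitude: λ_s = 360° × (390 − 99)/469.50 = 223.131°.
sin δ = sin 37.30° × sin 223.131° = -0.41430, so δ = -24.475°.
cos H₀ = −tan(+13.3°) tan(-24.475°) = 0.1076, H₀ = 1.4630 rad.
Bracket: H₀ sin φ sin δ + cos φ cos δ sin H₀ = 1.4630×0.23005×-0.41430 + 0.97318×0.91014×0.99419 = -0.139438 + 0.880584 = 0.741146.
Q̄ = (S₀/π) × [bracket] = (1660/π) × 0.741146 = 391.62 W/m².
Daily total = Q̄ × 11.90 h × 3600 s/h = 391.62 × 11.90 × 3600 / 10⁶ = 16.78 MJ/m².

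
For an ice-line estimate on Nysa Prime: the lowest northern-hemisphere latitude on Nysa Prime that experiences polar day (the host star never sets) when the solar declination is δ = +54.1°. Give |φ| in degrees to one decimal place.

Polar day requires cos H₀ = −tan φ tan δ ≤ −1, i.e. tan φ tan δ ≥ 1.
The boundary is |tan φ| · |tan δ| = 1, so |φ| = 90° − |δ| = 90° − 54.1° = 35.9° in the northern hemisphere.

|φ| = 35.9°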